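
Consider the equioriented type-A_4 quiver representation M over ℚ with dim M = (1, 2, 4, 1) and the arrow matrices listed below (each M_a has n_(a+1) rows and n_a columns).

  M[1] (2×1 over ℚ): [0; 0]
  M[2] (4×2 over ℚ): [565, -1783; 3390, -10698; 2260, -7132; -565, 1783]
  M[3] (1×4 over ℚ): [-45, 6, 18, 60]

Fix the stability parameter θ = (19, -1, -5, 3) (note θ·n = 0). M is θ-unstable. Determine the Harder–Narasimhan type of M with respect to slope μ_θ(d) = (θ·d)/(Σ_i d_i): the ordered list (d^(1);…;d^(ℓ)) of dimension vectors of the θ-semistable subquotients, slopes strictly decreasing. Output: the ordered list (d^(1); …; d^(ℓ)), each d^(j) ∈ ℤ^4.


Barcode: M ≅ I[1,1], I[2,2], I[2,4], I[3,3]^3. HN layers by μ_θ (5 steps, strictly decreasing):
  μ^(1)=19; μ^(2)=3; μ^(3)=-1; μ^(4)=-3; μ^(5)=-5

((1, 0, 0, 0); (0, 0, 0, 1); (0, 1, 0, 0); (0, 1, 1, 0); (0, 0, 3, 0))


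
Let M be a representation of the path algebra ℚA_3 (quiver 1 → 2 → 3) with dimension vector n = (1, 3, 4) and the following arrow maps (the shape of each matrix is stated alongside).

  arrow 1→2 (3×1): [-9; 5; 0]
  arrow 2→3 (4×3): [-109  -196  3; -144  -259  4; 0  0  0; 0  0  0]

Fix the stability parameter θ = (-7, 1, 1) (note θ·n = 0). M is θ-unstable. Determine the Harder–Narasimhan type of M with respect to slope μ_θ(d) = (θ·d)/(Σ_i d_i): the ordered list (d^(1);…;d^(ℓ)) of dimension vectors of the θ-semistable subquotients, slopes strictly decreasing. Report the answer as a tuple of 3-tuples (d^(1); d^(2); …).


Via rank(M_{q-1}∘⋯∘M_p): M ≅ I[1,3], I[2,2], I[2,3], I[3,3]^2.
μ_θ-semistable layers: μ^(1)=1; μ^(2)=-7

((0, 3, 4); (1, 0, 0))


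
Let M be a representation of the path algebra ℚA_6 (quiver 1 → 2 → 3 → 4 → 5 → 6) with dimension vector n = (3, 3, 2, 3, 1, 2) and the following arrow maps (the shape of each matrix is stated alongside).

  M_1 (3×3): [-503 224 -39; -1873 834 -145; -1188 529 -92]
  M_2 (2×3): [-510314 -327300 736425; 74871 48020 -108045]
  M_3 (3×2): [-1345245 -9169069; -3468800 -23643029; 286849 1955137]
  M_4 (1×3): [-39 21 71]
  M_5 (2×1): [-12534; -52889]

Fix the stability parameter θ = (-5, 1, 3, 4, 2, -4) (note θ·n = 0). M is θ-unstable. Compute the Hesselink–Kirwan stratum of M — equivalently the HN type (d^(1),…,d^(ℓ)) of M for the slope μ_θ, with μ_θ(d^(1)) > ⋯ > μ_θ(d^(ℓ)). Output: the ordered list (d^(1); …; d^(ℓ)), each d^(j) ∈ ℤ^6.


Barcode: M ≅ I[1,1], I[1,4], I[1,6], I[2,2], I[4,4], I[6,6]. HN layers by μ_θ (6 steps, strictly decreasing):
  μ^(1)=4; μ^(2)=3; μ^(3)=5/4; μ^(4)=1; μ^(5)=-4; μ^(6)=-5

((0, 0, 0, 2, 0, 0); (0, 0, 1, 0, 0, 0); (0, 0, 1, 1, 1, 1); (0, 3, 0, 0, 0, 0); (0, 0, 0, 0, 0, 1); (3, 0, 0, 0, 0, 0))


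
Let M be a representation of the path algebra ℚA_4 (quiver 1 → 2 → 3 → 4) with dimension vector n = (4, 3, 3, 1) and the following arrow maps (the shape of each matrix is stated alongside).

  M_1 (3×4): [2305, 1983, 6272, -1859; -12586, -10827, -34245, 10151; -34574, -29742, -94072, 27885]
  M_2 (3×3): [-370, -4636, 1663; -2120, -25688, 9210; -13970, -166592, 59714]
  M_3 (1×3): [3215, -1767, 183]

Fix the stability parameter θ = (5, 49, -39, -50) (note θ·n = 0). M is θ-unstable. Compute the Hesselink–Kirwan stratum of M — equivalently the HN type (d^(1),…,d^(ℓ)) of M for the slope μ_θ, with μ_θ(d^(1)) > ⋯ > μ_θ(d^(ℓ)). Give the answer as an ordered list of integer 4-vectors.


Interval decomposition of M: I[1,1], I[1,2], I[1,3], I[1,4], I[3,3].
HN type (ℓ=4): μ^(1)=49; μ^(2)=5; μ^(3)=-35/4; μ^(4)=-39

((0, 1, 0, 0); (3, 1, 1, 0); (1, 1, 1, 1); (0, 0, 1, 0))


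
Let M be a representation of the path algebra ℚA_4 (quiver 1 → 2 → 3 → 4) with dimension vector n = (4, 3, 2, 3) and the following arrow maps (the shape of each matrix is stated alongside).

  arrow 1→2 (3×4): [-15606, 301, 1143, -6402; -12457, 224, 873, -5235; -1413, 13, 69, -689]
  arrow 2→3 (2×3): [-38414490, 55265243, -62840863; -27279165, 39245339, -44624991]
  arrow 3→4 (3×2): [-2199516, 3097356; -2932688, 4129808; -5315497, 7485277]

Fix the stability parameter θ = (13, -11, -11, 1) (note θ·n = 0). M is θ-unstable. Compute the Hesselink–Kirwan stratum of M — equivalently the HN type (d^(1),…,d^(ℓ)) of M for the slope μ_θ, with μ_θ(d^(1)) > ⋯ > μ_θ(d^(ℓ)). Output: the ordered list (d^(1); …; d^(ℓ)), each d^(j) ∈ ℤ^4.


Interval decomposition of M: I[1,1], I[1,2], I[1,3], I[1,4], I[4,4]^2.
HN type (ℓ=3): μ^(1)=13; μ^(2)=1; μ^(3)=-3

((1, 0, 0, 0); (1, 1, 0, 3); (2, 2, 2, 0))


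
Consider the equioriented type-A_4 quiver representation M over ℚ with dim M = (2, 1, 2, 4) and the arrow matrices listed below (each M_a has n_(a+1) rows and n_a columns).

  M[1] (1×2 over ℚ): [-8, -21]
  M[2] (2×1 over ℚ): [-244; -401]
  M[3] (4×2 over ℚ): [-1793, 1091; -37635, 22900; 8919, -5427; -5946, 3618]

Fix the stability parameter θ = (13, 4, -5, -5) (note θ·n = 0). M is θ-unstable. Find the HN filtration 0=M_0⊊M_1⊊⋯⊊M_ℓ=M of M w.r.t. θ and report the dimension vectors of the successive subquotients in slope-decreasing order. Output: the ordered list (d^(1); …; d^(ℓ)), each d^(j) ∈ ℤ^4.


Barcode: M ≅ I[1,1], I[1,4], I[3,4], I[4,4]^2. HN layers by μ_θ (3 steps, strictly decreasing):
  μ^(1)=13; μ^(2)=7/4; μ^(3)=-5

((1, 0, 0, 0); (1, 1, 1, 1); (0, 0, 1, 3))


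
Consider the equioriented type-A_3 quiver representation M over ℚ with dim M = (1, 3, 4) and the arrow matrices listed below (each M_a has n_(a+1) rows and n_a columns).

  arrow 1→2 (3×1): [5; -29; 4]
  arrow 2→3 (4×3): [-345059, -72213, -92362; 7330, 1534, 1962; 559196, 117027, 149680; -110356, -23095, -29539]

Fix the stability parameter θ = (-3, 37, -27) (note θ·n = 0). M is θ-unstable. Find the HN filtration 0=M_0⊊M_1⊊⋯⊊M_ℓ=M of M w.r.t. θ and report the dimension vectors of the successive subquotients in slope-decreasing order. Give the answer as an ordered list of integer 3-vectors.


Via rank(M_{q-1}∘⋯∘M_p): M ≅ I[1,3], I[2,3]^2, I[3,3].
μ_θ-semistable layers: μ^(1)=5; μ^(2)=-3; μ^(3)=-27

((0, 3, 3); (1, 0, 0); (0, 0, 1))


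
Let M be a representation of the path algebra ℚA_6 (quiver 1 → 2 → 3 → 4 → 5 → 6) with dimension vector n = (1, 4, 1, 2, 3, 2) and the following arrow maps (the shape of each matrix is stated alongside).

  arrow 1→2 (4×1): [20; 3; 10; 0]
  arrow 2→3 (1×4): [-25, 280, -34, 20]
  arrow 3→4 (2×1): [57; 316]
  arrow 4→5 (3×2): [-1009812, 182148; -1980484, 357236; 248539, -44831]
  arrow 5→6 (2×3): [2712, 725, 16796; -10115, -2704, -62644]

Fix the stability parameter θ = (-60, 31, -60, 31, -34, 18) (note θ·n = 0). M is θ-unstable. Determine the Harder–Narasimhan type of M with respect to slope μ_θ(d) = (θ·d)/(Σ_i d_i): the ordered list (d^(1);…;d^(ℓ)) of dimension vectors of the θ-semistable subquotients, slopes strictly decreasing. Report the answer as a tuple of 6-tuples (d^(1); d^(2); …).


Via rank(M_{q-1}∘⋯∘M_p): M ≅ I[1,2], I[2,2]^2, I[2,5], I[4,4], I[5,6]^2.
μ_θ-semistable layers: μ^(1)=31; μ^(2)=18; μ^(3)=-3/2; μ^(4)=-29/2; μ^(5)=-34; μ^(6)=-60

((0, 3, 0, 1, 0, 0); (0, 0, 0, 0, 0, 2); (0, 0, 0, 1, 1, 0); (0, 1, 1, 0, 0, 0); (0, 0, 0, 0, 2, 0); (1, 0, 0, 0, 0, 0))


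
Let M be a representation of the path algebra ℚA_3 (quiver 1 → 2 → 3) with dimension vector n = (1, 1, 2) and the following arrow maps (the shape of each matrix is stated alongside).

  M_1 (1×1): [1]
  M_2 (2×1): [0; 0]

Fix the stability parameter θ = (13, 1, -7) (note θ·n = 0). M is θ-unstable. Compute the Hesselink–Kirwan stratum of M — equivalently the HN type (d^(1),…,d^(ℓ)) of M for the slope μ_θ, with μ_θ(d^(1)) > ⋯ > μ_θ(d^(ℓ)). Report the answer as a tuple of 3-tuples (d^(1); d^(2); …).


Barcode: M ≅ I[1,2], I[3,3]^2. HN layers by μ_θ (2 steps, strictly decreasing):
  μ^(1)=7; μ^(2)=-7

((1, 1, 0); (0, 0, 2))


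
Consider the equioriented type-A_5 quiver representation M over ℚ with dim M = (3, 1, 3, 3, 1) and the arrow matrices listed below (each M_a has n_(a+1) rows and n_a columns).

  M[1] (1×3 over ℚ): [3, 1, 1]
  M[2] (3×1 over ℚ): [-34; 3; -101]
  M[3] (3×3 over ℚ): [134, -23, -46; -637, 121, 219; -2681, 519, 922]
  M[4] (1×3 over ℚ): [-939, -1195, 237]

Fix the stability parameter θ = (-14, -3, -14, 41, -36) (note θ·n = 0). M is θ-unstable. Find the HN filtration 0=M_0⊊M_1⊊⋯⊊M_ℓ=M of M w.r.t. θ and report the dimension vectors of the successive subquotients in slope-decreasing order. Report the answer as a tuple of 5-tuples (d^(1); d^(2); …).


Barcode: M ≅ I[1,1]^2, I[1,5], I[3,4]^2. HN layers by μ_θ (4 steps, strictly decreasing):
  μ^(1)=41; μ^(2)=5/2; μ^(3)=-17/2; μ^(4)=-14

((0, 0, 0, 2, 0); (0, 0, 0, 1, 1); (0, 1, 1, 0, 0); (3, 0, 2, 0, 0))


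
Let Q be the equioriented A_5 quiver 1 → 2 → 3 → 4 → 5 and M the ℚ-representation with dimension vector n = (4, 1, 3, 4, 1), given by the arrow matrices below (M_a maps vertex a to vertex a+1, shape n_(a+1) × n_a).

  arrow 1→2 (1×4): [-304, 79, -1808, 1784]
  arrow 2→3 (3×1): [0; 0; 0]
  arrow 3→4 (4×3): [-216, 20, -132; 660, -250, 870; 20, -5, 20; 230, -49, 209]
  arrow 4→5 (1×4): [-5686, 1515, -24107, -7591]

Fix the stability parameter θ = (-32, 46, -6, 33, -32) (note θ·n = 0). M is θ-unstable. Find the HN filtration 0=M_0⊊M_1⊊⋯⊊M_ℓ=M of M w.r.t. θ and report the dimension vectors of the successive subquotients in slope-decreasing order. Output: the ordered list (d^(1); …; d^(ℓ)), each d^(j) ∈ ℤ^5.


Interval decomposition of M: I[1,1]^3, I[1,2], I[3,3], I[3,4], I[3,5], I[4,4]^2.
HN type (ℓ=5): μ^(1)=46; μ^(2)=33; μ^(3)=1/2; μ^(4)=-6; μ^(5)=-32

((0, 1, 0, 0, 0); (0, 0, 0, 3, 0); (0, 0, 0, 1, 1); (0, 0, 3, 0, 0); (4, 0, 0, 0, 0))


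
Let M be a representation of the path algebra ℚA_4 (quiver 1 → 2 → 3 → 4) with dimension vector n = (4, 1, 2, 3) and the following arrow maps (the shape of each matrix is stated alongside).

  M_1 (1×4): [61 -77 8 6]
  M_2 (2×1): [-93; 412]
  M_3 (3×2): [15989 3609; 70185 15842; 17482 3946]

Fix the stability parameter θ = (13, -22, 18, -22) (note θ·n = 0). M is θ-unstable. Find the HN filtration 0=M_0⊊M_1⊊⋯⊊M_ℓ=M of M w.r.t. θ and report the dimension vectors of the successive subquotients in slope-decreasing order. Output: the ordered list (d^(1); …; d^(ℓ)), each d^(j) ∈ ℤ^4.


Interval decomposition of M: I[1,1]^3, I[1,4], I[3,4], I[4,4].
HN type (ℓ=4): μ^(1)=13; μ^(2)=-2; μ^(3)=-9/2; μ^(4)=-22

((3, 0, 0, 0); (0, 0, 2, 2); (1, 1, 0, 0); (0, 0, 0, 1))


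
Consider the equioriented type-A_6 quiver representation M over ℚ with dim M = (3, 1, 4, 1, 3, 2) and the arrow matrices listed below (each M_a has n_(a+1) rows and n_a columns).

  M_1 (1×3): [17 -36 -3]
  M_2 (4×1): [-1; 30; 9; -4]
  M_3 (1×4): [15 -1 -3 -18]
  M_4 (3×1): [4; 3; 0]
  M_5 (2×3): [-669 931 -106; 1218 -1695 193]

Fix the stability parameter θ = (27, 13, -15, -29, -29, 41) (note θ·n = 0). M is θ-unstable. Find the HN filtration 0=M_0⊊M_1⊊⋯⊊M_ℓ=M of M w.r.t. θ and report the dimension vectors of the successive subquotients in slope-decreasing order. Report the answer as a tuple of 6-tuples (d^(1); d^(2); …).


Barcode: M ≅ I[1,1]^2, I[1,3], I[3,3]^2, I[3,6], I[5,5], I[5,6]. HN layers by μ_θ (6 steps, strictly decreasing):
  μ^(1)=41; μ^(2)=27; μ^(3)=25/3; μ^(4)=-15; μ^(5)=-73/3; μ^(6)=-29

((0, 0, 0, 0, 0, 2); (2, 0, 0, 0, 0, 0); (1, 1, 1, 0, 0, 0); (0, 0, 2, 0, 0, 0); (0, 0, 1, 1, 1, 0); (0, 0, 0, 0, 2, 0))


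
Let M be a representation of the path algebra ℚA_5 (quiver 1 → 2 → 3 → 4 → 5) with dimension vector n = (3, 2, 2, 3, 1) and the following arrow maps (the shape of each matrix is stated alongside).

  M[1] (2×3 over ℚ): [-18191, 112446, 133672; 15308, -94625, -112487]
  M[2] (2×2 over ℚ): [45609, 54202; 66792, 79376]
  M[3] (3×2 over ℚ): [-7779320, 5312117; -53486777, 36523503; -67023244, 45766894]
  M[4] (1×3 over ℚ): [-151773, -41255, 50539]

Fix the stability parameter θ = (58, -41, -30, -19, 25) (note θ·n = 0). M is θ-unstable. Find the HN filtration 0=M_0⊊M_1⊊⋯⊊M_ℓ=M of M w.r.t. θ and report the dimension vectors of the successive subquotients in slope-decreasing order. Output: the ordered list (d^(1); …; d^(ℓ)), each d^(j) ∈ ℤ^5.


Barcode: M ≅ I[1,1], I[1,2], I[1,5], I[3,4], I[4,4]. HN layers by μ_θ (6 steps, strictly decreasing):
  μ^(1)=58; μ^(2)=25; μ^(3)=17/2; μ^(4)=-8; μ^(5)=-19; μ^(6)=-30

((1, 0, 0, 0, 0); (0, 0, 0, 0, 1); (1, 1, 0, 0, 0); (1, 1, 1, 1, 0); (0, 0, 0, 2, 0); (0, 0, 1, 0, 0))


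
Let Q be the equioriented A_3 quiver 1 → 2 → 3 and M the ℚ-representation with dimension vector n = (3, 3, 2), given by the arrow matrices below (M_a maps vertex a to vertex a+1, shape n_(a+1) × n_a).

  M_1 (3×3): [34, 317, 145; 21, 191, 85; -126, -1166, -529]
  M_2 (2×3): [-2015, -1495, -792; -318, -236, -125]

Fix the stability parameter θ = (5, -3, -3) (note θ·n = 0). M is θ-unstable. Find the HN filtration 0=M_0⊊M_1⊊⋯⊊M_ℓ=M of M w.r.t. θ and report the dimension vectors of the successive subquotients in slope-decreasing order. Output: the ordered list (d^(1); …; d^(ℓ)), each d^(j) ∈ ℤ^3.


Interval decomposition of M: I[1,2], I[1,3]^2.
HN type (ℓ=2): μ^(1)=1; μ^(2)=-1/3

((1, 1, 0); (2, 2, 2))


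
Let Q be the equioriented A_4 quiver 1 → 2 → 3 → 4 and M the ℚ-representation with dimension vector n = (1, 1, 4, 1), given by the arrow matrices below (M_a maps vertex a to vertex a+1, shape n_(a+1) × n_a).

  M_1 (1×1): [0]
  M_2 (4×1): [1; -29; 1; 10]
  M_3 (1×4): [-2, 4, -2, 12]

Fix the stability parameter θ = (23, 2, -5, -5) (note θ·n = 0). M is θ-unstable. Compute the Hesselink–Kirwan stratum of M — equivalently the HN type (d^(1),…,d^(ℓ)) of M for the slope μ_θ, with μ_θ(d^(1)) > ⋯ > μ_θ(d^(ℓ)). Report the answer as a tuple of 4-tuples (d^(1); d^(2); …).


Interval decomposition of M: I[1,1], I[2,3], I[3,3]^2, I[3,4].
HN type (ℓ=3): μ^(1)=23; μ^(2)=-3/2; μ^(3)=-5

((1, 0, 0, 0); (0, 1, 1, 0); (0, 0, 3, 1))


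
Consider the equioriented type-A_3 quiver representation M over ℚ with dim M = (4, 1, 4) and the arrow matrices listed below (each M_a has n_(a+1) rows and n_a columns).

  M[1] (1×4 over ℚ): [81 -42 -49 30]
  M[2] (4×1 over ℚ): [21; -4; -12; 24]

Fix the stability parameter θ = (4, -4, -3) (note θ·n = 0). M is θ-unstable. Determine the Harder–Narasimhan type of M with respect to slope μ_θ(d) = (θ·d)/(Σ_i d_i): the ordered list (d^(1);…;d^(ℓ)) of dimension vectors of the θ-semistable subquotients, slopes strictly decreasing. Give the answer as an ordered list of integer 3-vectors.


Interval decomposition of M: I[1,1]^3, I[1,3], I[3,3]^3.
HN type (ℓ=3): μ^(1)=4; μ^(2)=-1; μ^(3)=-3

((3, 0, 0); (1, 1, 1); (0, 0, 3))


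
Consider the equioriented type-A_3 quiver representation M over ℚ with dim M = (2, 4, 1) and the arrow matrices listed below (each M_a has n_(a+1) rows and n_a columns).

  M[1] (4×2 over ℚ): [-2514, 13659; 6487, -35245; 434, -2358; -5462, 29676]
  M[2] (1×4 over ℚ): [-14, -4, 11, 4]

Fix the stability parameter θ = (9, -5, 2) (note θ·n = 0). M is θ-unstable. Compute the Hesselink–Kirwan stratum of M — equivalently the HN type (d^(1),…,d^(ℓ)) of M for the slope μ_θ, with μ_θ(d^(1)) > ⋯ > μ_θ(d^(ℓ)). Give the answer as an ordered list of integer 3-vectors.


Via rank(M_{q-1}∘⋯∘M_p): M ≅ I[1,2], I[1,3], I[2,2]^2.
μ_θ-semistable layers: μ^(1)=2; μ^(2)=-5

((2, 2, 1); (0, 2, 0))


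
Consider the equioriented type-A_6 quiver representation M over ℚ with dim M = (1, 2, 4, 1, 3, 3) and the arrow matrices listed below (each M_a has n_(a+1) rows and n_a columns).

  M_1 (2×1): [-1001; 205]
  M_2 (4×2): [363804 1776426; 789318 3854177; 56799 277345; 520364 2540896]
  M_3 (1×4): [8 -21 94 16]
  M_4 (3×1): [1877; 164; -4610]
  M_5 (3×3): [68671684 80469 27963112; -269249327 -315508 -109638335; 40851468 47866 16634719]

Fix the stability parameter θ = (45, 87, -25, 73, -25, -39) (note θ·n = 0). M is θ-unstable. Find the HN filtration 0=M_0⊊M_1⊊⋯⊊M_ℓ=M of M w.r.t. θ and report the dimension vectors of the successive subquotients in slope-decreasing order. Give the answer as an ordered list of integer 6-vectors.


Interval decomposition of M: I[1,6], I[2,3], I[3,3]^2, I[5,6]^2.
HN type (ℓ=4): μ^(1)=31; μ^(2)=58/3; μ^(3)=-25; μ^(4)=-32

((0, 1, 1, 0, 0, 0); (1, 1, 1, 1, 1, 1); (0, 0, 2, 0, 0, 0); (0, 0, 0, 0, 2, 2))


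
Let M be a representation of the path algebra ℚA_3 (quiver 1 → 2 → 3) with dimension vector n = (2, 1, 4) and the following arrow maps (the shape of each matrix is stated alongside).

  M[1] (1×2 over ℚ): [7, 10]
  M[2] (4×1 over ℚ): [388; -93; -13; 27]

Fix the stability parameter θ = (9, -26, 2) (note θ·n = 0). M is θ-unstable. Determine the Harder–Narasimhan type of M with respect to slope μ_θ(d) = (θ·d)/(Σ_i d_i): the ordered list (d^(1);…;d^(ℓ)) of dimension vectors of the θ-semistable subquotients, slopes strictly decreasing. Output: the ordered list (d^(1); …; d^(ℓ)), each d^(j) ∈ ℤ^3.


Interval decomposition of M: I[1,1], I[1,3], I[3,3]^3.
HN type (ℓ=3): μ^(1)=9; μ^(2)=2; μ^(3)=-17/2

((1, 0, 0); (0, 0, 4); (1, 1, 0))


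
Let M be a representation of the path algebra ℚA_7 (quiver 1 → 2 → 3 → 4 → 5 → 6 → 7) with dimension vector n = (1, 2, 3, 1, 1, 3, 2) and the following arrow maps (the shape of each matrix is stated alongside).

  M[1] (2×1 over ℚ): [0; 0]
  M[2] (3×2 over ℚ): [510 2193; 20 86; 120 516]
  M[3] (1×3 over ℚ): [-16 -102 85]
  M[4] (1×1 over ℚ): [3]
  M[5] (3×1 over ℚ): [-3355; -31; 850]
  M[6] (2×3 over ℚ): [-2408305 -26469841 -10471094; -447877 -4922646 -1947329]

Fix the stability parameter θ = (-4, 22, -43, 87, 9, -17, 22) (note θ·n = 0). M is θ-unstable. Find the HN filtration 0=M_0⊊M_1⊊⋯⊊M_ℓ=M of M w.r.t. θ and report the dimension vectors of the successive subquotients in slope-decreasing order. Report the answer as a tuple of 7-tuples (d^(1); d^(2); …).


Barcode: M ≅ I[1,1], I[2,2], I[2,3], I[3,3], I[3,7], I[6,6], I[6,7]. HN layers by μ_θ (6 steps, strictly decreasing):
  μ^(1)=101/4; μ^(2)=22; μ^(3)=-4; μ^(4)=-21/2; μ^(5)=-17; μ^(6)=-43

((0, 0, 0, 1, 1, 1, 1); (0, 1, 0, 0, 0, 0, 1); (1, 0, 0, 0, 0, 0, 0); (0, 1, 1, 0, 0, 0, 0); (0, 0, 0, 0, 0, 2, 0); (0, 0, 2, 0, 0, 0, 0))


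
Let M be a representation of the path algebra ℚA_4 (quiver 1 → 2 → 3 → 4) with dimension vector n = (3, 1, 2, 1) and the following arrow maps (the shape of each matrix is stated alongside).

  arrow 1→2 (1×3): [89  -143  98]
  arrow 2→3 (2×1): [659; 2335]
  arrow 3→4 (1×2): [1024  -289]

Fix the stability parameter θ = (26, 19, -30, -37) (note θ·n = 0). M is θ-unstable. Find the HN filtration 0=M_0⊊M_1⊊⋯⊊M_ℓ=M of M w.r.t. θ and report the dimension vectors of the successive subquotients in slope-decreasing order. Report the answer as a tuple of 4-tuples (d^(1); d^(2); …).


Barcode: M ≅ I[1,1]^2, I[1,4], I[3,3]. HN layers by μ_θ (3 steps, strictly decreasing):
  μ^(1)=26; μ^(2)=-11/2; μ^(3)=-30

((2, 0, 0, 0); (1, 1, 1, 1); (0, 0, 1, 0))


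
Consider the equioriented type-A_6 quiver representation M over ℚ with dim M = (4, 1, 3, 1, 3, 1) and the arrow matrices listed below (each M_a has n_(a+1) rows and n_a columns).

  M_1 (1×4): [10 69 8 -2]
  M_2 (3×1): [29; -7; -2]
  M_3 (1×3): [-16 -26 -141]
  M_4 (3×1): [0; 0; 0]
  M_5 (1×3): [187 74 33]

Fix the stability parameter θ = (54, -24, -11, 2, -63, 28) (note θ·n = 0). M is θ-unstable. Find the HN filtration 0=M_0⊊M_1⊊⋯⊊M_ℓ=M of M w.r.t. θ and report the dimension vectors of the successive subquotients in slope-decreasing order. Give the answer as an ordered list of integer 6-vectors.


Barcode: M ≅ I[1,1]^3, I[1,3], I[3,3], I[3,4], I[5,5]^2, I[5,6]. HN layers by μ_θ (6 steps, strictly decreasing):
  μ^(1)=54; μ^(2)=28; μ^(3)=19/3; μ^(4)=2; μ^(5)=-11; μ^(6)=-63

((3, 0, 0, 0, 0, 0); (0, 0, 0, 0, 0, 1); (1, 1, 1, 0, 0, 0); (0, 0, 0, 1, 0, 0); (0, 0, 2, 0, 0, 0); (0, 0, 0, 0, 3, 0))


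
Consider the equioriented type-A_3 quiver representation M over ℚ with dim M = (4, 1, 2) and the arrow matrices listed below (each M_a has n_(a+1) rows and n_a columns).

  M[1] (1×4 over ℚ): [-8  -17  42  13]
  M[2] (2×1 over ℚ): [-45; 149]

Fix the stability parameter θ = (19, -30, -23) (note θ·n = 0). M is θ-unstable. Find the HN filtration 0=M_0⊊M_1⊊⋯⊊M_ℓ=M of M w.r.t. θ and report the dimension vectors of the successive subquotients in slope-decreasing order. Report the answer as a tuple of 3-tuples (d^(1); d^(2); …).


Interval decomposition of M: I[1,1]^3, I[1,3], I[3,3].
HN type (ℓ=3): μ^(1)=19; μ^(2)=-34/3; μ^(3)=-23

((3, 0, 0); (1, 1, 1); (0, 0, 1))


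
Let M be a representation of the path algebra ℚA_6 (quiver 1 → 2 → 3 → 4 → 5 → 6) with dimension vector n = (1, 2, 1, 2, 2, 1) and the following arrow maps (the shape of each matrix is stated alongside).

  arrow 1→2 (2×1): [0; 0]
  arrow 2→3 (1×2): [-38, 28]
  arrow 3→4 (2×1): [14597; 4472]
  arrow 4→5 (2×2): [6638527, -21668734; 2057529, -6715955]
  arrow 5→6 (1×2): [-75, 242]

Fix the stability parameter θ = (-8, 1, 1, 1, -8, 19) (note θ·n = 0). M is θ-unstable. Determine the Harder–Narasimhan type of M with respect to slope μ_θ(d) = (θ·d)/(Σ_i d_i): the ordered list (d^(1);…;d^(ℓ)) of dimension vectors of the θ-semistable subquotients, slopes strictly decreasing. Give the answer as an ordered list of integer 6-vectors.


Barcode: M ≅ I[1,1], I[2,2], I[2,6], I[4,5]. HN layers by μ_θ (5 steps, strictly decreasing):
  μ^(1)=19; μ^(2)=1; μ^(3)=-5/4; μ^(4)=-7/2; μ^(5)=-8

((0, 0, 0, 0, 0, 1); (0, 1, 0, 0, 0, 0); (0, 1, 1, 1, 1, 0); (0, 0, 0, 1, 1, 0); (1, 0, 0, 0, 0, 0))


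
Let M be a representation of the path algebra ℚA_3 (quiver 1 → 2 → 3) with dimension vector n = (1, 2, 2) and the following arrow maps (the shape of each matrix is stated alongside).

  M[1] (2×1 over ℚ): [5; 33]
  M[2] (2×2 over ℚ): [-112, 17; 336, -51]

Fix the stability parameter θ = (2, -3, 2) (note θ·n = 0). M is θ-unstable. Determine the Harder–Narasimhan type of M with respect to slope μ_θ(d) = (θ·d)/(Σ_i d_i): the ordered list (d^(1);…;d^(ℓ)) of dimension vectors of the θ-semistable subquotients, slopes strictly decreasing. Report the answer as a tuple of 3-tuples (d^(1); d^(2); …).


Interval decomposition of M: I[1,3], I[2,2], I[3,3].
HN type (ℓ=3): μ^(1)=2; μ^(2)=-1/2; μ^(3)=-3

((0, 0, 2); (1, 1, 0); (0, 1, 0))


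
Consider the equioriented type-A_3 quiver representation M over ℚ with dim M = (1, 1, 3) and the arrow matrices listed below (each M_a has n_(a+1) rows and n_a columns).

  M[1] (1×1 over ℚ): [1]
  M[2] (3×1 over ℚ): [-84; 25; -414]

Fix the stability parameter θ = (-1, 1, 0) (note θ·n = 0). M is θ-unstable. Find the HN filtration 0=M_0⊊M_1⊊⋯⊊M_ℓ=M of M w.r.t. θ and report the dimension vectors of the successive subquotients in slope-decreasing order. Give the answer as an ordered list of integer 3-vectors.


Interval decomposition of M: I[1,3], I[3,3]^2.
HN type (ℓ=3): μ^(1)=1/2; μ^(2)=0; μ^(3)=-1

((0, 1, 1); (0, 0, 2); (1, 0, 0))


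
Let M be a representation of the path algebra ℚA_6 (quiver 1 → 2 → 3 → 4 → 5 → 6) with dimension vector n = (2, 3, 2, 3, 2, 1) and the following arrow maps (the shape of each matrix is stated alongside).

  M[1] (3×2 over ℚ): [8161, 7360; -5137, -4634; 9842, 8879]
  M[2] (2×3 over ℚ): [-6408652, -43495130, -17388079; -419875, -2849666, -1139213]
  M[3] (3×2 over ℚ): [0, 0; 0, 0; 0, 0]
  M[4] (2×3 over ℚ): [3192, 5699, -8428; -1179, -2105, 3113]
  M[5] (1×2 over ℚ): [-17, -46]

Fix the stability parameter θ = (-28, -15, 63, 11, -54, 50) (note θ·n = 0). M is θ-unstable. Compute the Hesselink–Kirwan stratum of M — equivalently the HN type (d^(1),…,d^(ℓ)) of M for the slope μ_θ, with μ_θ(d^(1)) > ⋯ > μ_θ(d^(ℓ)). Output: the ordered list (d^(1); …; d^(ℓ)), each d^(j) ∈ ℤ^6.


Barcode: M ≅ I[1,3]^2, I[2,2], I[4,4], I[4,5], I[4,6]. HN layers by μ_θ (6 steps, strictly decreasing):
  μ^(1)=63; μ^(2)=50; μ^(3)=11; μ^(4)=-15; μ^(5)=-43/2; μ^(6)=-28

((0, 0, 2, 0, 0, 0); (0, 0, 0, 0, 0, 1); (0, 0, 0, 1, 0, 0); (0, 3, 0, 0, 0, 0); (0, 0, 0, 2, 2, 0); (2, 0, 0, 0, 0, 0))


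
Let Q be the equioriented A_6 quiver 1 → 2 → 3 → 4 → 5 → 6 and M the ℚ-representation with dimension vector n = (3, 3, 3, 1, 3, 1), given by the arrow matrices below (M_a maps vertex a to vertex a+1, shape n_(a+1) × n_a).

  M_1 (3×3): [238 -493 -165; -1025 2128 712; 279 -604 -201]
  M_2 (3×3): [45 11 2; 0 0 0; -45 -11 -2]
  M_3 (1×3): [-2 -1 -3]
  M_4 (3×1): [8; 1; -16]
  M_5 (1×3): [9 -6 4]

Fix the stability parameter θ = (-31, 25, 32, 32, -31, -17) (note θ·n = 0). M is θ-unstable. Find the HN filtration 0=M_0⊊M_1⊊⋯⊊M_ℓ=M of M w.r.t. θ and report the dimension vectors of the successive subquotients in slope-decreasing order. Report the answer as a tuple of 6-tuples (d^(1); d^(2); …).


Via rank(M_{q-1}∘⋯∘M_p): M ≅ I[1,2]^2, I[1,6], I[3,3]^2, I[5,5]^2.
μ_θ-semistable layers: μ^(1)=32; μ^(2)=25; μ^(3)=41/5; μ^(4)=-31

((0, 0, 2, 0, 0, 0); (0, 2, 0, 0, 0, 0); (0, 1, 1, 1, 1, 1); (3, 0, 0, 0, 2, 0))


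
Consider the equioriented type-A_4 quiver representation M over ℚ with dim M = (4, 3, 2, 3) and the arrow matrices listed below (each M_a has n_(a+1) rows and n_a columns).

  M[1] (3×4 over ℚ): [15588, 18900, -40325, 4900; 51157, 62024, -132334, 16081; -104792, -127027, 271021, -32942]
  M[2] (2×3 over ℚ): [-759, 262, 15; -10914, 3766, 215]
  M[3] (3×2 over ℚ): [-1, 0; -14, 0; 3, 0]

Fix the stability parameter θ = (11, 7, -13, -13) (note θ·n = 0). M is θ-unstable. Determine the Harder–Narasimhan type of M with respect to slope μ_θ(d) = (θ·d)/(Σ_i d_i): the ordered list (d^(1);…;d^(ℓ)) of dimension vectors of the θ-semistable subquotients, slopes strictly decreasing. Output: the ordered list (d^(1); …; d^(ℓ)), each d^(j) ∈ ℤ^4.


Via rank(M_{q-1}∘⋯∘M_p): M ≅ I[1,1], I[1,2], I[1,3], I[1,4], I[4,4]^2.
μ_θ-semistable layers: μ^(1)=11; μ^(2)=9; μ^(3)=5/3; μ^(4)=-2; μ^(5)=-13

((1, 0, 0, 0); (1, 1, 0, 0); (1, 1, 1, 0); (1, 1, 1, 1); (0, 0, 0, 2))


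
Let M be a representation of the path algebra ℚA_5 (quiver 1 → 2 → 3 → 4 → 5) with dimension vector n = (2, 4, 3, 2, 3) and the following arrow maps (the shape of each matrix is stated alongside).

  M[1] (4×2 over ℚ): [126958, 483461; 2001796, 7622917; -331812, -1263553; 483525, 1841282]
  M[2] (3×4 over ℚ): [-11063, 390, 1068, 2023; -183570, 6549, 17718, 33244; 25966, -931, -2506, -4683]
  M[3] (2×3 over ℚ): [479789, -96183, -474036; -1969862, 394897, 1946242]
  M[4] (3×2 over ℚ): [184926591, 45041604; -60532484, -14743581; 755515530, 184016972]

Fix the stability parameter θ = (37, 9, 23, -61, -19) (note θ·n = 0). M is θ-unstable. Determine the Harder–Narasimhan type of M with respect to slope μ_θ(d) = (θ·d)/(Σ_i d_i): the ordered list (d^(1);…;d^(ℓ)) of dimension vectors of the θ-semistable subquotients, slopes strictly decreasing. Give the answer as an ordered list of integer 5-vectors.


Via rank(M_{q-1}∘⋯∘M_p): M ≅ I[1,5]^2, I[2,2], I[2,3], I[5,5].
μ_θ-semistable layers: μ^(1)=23; μ^(2)=9; μ^(3)=-11/5; μ^(4)=-19

((0, 0, 1, 0, 0); (0, 2, 0, 0, 0); (2, 2, 2, 2, 2); (0, 0, 0, 0, 1))


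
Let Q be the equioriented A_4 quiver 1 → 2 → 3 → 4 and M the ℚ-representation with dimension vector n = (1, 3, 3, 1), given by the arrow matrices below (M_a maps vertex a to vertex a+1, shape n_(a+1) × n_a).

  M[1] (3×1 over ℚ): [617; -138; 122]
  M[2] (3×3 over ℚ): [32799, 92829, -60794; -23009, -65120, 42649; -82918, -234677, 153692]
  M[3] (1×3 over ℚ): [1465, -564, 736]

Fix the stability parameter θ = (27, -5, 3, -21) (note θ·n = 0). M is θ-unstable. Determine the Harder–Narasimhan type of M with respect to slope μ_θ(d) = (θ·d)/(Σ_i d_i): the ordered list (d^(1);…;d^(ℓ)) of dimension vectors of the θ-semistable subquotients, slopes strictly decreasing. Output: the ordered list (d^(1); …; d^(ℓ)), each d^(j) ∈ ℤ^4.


Via rank(M_{q-1}∘⋯∘M_p): M ≅ I[1,4], I[2,3]^2.
μ_θ-semistable layers: μ^(1)=3; μ^(2)=1; μ^(3)=-5

((0, 0, 2, 0); (1, 1, 1, 1); (0, 2, 0, 0))


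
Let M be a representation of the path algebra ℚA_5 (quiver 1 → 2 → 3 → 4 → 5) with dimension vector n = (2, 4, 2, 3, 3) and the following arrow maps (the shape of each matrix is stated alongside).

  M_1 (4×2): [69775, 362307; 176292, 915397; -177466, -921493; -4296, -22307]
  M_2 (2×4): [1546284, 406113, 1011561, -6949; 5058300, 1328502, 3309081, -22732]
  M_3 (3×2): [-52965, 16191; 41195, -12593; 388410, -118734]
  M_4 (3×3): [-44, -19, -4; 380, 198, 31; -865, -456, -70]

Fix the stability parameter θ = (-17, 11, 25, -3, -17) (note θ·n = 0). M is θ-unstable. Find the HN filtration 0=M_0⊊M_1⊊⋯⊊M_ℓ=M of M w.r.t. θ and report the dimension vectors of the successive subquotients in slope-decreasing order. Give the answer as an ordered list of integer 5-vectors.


Barcode: M ≅ I[1,2], I[1,3], I[2,2], I[2,5], I[4,5]^2. HN layers by μ_θ (5 steps, strictly decreasing):
  μ^(1)=25; μ^(2)=11; μ^(3)=4; μ^(4)=-10; μ^(5)=-17

((0, 0, 1, 0, 0); (0, 3, 0, 0, 0); (0, 1, 1, 1, 1); (0, 0, 0, 2, 2); (2, 0, 0, 0, 0))


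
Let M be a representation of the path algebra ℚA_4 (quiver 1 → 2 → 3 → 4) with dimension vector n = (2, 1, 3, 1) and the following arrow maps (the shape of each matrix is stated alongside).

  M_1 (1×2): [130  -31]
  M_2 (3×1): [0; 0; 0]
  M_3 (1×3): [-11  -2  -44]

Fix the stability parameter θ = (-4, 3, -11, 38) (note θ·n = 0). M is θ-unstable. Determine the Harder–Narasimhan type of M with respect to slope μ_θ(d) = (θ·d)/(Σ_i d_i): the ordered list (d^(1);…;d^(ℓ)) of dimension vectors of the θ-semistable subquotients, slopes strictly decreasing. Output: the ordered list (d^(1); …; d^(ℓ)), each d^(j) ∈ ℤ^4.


Barcode: M ≅ I[1,1], I[1,2], I[3,3]^2, I[3,4]. HN layers by μ_θ (4 steps, strictly decreasing):
  μ^(1)=38; μ^(2)=3; μ^(3)=-4; μ^(4)=-11

((0, 0, 0, 1); (0, 1, 0, 0); (2, 0, 0, 0); (0, 0, 3, 0))


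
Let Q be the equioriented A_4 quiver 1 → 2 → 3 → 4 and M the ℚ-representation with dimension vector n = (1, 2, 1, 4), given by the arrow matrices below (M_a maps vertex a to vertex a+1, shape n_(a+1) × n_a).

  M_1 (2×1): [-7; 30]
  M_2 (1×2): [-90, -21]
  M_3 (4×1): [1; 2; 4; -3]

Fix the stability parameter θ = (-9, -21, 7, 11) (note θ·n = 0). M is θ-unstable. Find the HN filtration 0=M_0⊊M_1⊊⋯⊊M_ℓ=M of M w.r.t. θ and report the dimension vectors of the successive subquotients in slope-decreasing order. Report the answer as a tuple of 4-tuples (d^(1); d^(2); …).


Via rank(M_{q-1}∘⋯∘M_p): M ≅ I[1,2], I[2,4], I[4,4]^3.
μ_θ-semistable layers: μ^(1)=11; μ^(2)=7; μ^(3)=-15; μ^(4)=-21

((0, 0, 0, 4); (0, 0, 1, 0); (1, 1, 0, 0); (0, 1, 0, 0))


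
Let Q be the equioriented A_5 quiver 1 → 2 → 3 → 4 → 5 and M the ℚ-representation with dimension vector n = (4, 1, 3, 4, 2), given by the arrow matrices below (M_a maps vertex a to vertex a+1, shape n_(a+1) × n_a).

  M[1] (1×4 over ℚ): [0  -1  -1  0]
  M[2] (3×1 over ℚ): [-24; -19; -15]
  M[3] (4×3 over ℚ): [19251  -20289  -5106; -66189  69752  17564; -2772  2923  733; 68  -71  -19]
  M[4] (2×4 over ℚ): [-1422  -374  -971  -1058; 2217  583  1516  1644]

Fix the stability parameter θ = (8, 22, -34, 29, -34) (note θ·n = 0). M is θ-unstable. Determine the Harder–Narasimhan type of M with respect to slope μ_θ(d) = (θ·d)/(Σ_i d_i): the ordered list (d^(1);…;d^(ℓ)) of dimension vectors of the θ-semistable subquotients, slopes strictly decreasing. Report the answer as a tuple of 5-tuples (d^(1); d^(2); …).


Via rank(M_{q-1}∘⋯∘M_p): M ≅ I[1,1]^3, I[1,5], I[3,4], I[3,5], I[4,4].
μ_θ-semistable layers: μ^(1)=29; μ^(2)=8; μ^(3)=-9/5; μ^(4)=-5/2; μ^(5)=-34

((0, 0, 0, 2, 0); (3, 0, 0, 0, 0); (1, 1, 1, 1, 1); (0, 0, 0, 1, 1); (0, 0, 2, 0, 0))


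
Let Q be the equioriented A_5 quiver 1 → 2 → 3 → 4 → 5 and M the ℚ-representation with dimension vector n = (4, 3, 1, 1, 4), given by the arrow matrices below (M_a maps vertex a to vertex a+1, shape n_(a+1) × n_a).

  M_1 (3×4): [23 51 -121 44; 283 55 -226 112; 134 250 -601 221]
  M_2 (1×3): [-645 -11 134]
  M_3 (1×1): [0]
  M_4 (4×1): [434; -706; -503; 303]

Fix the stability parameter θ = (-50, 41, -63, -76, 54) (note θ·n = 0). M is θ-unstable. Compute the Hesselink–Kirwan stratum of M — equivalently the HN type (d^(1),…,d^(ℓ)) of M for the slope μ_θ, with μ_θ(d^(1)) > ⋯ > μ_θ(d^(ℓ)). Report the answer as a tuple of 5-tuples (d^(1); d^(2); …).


Via rank(M_{q-1}∘⋯∘M_p): M ≅ I[1,1], I[1,2]^2, I[1,3], I[4,5], I[5,5]^3.
μ_θ-semistable layers: μ^(1)=54; μ^(2)=41; μ^(3)=-11; μ^(4)=-50; μ^(5)=-76

((0, 0, 0, 0, 4); (0, 2, 0, 0, 0); (0, 1, 1, 0, 0); (4, 0, 0, 0, 0); (0, 0, 0, 1, 0))


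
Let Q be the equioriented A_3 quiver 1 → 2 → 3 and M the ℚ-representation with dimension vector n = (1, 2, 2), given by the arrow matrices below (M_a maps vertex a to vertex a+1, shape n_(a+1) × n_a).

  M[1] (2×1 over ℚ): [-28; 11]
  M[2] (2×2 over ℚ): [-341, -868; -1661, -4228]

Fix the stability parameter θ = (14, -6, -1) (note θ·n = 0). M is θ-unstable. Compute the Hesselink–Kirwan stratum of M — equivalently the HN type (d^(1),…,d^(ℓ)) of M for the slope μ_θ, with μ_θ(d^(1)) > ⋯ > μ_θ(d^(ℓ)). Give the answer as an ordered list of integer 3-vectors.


Interval decomposition of M: I[1,2], I[2,3], I[3,3].
HN type (ℓ=3): μ^(1)=4; μ^(2)=-1; μ^(3)=-6

((1, 1, 0); (0, 0, 2); (0, 1, 0))


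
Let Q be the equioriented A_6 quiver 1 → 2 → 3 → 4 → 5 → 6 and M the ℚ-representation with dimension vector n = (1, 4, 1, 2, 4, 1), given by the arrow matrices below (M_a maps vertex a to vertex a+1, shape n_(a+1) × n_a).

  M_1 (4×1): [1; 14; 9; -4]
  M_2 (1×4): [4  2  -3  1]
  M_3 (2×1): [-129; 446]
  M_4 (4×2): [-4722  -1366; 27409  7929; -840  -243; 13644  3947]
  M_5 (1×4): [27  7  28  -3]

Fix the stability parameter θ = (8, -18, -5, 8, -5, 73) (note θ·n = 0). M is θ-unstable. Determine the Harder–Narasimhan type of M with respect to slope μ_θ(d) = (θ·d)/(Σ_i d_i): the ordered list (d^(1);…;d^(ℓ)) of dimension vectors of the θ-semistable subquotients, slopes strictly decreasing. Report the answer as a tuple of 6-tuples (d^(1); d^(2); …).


Via rank(M_{q-1}∘⋯∘M_p): M ≅ I[1,6], I[2,2]^3, I[4,5], I[5,5]^2.
μ_θ-semistable layers: μ^(1)=73; μ^(2)=3/2; μ^(3)=-5; μ^(4)=-18

((0, 0, 0, 0, 0, 1); (0, 0, 0, 2, 2, 0); (1, 1, 1, 0, 2, 0); (0, 3, 0, 0, 0, 0))


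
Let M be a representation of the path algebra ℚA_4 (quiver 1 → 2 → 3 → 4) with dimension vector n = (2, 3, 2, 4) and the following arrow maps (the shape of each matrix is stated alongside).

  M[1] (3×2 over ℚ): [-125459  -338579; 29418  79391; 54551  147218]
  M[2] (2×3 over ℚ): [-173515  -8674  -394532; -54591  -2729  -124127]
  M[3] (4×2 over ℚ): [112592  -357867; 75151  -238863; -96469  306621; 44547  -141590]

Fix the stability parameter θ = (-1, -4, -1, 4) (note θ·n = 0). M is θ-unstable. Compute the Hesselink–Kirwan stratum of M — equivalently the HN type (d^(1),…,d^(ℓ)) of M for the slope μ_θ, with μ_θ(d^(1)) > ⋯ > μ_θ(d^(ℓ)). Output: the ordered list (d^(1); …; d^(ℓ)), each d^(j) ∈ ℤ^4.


Barcode: M ≅ I[1,4]^2, I[2,2], I[4,4]^2. HN layers by μ_θ (4 steps, strictly decreasing):
  μ^(1)=4; μ^(2)=-1; μ^(3)=-5/2; μ^(4)=-4

((0, 0, 0, 4); (0, 0, 2, 0); (2, 2, 0, 0); (0, 1, 0, 0))


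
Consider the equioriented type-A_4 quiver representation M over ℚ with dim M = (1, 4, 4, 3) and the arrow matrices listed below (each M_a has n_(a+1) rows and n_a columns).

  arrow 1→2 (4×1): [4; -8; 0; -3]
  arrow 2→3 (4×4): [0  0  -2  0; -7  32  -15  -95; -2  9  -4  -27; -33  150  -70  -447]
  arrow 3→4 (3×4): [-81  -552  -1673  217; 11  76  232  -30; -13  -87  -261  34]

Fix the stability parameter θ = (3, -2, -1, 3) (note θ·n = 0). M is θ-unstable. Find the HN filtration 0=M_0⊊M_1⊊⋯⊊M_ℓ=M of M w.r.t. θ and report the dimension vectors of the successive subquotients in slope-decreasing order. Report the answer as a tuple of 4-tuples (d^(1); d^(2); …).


Via rank(M_{q-1}∘⋯∘M_p): M ≅ I[1,4], I[2,2], I[2,4]^2, I[3,3].
μ_θ-semistable layers: μ^(1)=3; μ^(2)=0; μ^(3)=-1; μ^(4)=-2

((0, 0, 0, 3); (1, 1, 1, 0); (0, 0, 3, 0); (0, 3, 0, 0))


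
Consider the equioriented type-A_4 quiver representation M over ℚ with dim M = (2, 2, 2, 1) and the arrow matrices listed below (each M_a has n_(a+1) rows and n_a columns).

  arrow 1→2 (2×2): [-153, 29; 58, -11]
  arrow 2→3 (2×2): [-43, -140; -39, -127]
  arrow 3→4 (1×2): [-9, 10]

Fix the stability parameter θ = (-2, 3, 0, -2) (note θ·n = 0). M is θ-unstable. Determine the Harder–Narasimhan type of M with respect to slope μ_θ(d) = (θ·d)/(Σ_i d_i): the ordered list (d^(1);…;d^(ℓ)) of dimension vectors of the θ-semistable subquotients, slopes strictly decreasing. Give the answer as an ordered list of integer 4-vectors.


Via rank(M_{q-1}∘⋯∘M_p): M ≅ I[1,3], I[1,4].
μ_θ-semistable layers: μ^(1)=3/2; μ^(2)=1/3; μ^(3)=-2

((0, 1, 1, 0); (0, 1, 1, 1); (2, 0, 0, 0))


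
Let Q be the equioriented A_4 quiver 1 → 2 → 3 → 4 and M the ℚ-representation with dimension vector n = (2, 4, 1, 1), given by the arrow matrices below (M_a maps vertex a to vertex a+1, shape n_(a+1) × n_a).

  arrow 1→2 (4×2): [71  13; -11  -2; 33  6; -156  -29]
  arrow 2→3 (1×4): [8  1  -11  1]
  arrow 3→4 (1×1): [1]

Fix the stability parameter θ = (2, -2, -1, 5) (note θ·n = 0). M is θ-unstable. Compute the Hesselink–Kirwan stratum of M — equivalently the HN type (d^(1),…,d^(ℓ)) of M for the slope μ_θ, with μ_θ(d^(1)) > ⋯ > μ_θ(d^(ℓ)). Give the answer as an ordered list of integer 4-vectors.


Interval decomposition of M: I[1,2], I[1,4], I[2,2]^2.
HN type (ℓ=4): μ^(1)=5; μ^(2)=0; μ^(3)=-1/3; μ^(4)=-2

((0, 0, 0, 1); (1, 1, 0, 0); (1, 1, 1, 0); (0, 2, 0, 0))


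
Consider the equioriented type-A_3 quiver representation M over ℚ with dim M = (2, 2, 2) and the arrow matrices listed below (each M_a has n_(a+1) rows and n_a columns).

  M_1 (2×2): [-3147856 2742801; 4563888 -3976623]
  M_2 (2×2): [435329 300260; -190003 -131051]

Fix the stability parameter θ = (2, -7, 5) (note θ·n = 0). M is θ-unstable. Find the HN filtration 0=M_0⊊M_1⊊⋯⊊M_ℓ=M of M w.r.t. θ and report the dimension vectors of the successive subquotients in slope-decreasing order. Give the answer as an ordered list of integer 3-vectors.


Via rank(M_{q-1}∘⋯∘M_p): M ≅ I[1,1], I[1,3], I[2,3].
μ_θ-semistable layers: μ^(1)=5; μ^(2)=2; μ^(3)=-5/2; μ^(4)=-7

((0, 0, 2); (1, 0, 0); (1, 1, 0); (0, 1, 0))


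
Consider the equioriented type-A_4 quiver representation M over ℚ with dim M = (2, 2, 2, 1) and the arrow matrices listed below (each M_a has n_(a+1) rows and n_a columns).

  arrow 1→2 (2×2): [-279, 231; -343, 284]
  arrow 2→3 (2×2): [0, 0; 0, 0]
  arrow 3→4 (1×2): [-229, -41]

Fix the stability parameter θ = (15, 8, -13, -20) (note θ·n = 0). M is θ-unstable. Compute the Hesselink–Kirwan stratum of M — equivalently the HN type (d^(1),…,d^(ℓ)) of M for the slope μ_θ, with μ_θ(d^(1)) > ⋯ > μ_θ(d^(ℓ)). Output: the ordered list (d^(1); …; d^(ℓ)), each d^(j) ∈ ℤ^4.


Barcode: M ≅ I[1,2]^2, I[3,3], I[3,4]. HN layers by μ_θ (3 steps, strictly decreasing):
  μ^(1)=23/2; μ^(2)=-13; μ^(3)=-33/2

((2, 2, 0, 0); (0, 0, 1, 0); (0, 0, 1, 1))
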